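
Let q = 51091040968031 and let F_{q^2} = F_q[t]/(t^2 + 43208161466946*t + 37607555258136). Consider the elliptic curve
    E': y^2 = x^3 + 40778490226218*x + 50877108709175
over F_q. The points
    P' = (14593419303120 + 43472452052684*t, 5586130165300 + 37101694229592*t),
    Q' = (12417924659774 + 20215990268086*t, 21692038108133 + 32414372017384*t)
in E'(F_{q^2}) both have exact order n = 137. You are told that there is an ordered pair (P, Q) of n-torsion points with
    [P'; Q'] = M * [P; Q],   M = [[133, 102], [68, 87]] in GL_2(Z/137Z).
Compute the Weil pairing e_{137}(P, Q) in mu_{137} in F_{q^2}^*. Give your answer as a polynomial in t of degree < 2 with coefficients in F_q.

15036908982840 + 36192049969842*t

Under M = [[133,102],[68,87]] in GL_2(Z/137), e_{137}(P',Q') = e_{137}(P,Q)^(133*87-102*68 mod 137).
Inverting 114 mod 137: 131. Thus e_{137}(P,Q) = e(P',Q')^{131}.
Build f_{137,P'} and f_{137,Q'} via the 8-bit ladder of 137=10001001_2; evaluate at shifted divisors; quotient in F_{51091040968031^2}.
So e_{137}(P',Q') = 42205802672059 + 6299591938728*t.
Thus e_{137}(P,Q) = 15036908982840 + 36192049969842*t.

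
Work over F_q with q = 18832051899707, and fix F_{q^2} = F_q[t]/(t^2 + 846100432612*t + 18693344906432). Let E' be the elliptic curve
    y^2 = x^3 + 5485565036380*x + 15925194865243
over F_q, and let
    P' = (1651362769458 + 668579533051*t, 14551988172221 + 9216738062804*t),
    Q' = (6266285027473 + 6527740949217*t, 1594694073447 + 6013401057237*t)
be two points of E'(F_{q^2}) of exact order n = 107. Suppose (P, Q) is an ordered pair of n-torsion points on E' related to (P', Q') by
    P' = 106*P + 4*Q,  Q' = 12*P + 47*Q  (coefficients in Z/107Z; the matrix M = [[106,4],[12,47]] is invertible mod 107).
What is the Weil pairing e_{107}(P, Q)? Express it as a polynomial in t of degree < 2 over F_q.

e_{107}(aP+bQ,cP+dQ) = e_{107}(P,Q)^(ad-bc); with (a,b,c,d)=(106,4,12,47) this gives the det-107 law.
det(M) mod 107 = 12; its inverse in (Z/107)^* is 9 (check: 12*9 mod 107 = 1).
n = 107 = (1101011)_2 (7 bits, wt 5); accumulate f_{107,P'}(Q'+S)/f_{107,P'}(S) along the 6-step ladder.
f_P(D_Q)/f_Q(D_P) = 7727828739003 + 15242866129196*t.
Raise to 9: e(P,Q) = 783385724216 + 10835873456834*t in mu_{107}.

783385724216 + 10835873456834*t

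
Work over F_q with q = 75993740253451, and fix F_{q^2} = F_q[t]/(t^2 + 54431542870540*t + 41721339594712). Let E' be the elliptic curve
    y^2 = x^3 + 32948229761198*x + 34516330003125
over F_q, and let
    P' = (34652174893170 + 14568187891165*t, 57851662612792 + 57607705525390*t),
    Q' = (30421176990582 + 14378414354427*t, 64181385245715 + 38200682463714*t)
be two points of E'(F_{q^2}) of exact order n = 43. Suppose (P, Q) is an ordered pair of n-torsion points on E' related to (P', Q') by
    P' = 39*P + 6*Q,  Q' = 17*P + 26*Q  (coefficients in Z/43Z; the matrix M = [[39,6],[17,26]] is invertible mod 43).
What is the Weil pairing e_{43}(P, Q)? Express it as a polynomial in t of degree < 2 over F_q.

Since e_{43}(P,P)=e_{43}(Q,Q)=1 and e_{43}(Q,P)=e_{43}(P,Q)^{-1}, expanding e_{43}(39*P + 6*Q,17*P + 26*Q) leaves e(P,Q)^det(M).
Hence e(P,Q) = e(P',Q')^{24} where 24 = 9^{-1} mod 43.
Double-and-add over 101011: 6-1 doublings, 4-1 additions; each step l_{T,T}/v_{2T} or l_{T,P'}/v at Q'+S for random S.
The quotient is 10551919843668 + 44660976859808*t.
Hence e(P,Q) = 71597294362346 + 31571212919581*t in F_{75993740253451^2}^*.

71597294362346 + 31571212919581*t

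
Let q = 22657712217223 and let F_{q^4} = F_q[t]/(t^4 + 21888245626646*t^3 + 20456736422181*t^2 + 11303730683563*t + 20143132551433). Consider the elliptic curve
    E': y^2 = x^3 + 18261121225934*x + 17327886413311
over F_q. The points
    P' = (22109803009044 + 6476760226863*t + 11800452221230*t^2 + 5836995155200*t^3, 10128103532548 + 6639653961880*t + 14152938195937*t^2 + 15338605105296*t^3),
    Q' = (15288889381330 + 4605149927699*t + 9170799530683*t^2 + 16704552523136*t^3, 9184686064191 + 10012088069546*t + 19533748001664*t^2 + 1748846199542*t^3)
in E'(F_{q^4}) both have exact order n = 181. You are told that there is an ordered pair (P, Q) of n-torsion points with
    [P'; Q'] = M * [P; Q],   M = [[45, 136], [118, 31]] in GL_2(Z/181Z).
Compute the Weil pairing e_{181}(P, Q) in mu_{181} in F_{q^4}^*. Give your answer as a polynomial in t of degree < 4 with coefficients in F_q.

The 181-Weil pairing on E[181] over F_{22657712217223} is alternating-bilinear: e_{181}(P',Q') = e_{181}(P,Q)^det(M).
det M = 45*31 - 136*118 = -14653 = 8 (mod 181); 8^{-1} = 68 (mod 181).
Build f_{181,P'} and f_{181,Q'} via the 8-bit ladder of 181=10110101_2; evaluate at shifted divisors; quotient in F_{22657712217223^4}.
Miller gives e_{181}(P',Q') = 7483464967251 + 3281375011432*t + 1490553256156*t^2 + 11670179566353*t^3 in F_{22657712217223^4}.
Finally e_{181}(P,Q) = 3489914246303 + 1972590374561*t + 20117718492853*t^2 + 2072139431893*t^3.

3489914246303 + 1972590374561*t + 20117718492853*t^2 + 2072139431893*t^3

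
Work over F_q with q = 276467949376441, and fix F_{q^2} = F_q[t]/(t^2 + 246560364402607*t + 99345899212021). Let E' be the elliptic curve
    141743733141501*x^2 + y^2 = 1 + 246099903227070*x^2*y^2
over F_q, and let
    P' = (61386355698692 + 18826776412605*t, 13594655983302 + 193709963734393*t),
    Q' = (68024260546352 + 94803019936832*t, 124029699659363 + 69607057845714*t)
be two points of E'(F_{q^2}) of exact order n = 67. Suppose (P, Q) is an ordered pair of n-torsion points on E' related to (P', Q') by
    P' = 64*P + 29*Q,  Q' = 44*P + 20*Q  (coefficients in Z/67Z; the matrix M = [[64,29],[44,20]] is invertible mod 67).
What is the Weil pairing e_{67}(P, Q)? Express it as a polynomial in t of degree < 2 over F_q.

e_{67}(aP+bQ,cP+dQ) = e_{67}(P,Q)^(ad-bc); with (a,b,c,d)=(64,29,44,20) this gives the det-67 law.
Hence e(P,Q) = e(P',Q')^{17} where 17 = 4^{-1} mod 67.
Edwards->Montgomery: u=(1+y)/(1-y), v=u/x -> 143889724693142v^2=u^3+92377595771567u^2+u; then x_W=43027944822718u+202874580749649: y^2=x^3+232613209223078*x+211696812785645.
Run Miller on y^2=x^3+232613209223078*x+211696812785645 over F_{276467949376441}: ladder 1000011 (7 bits); e = f_P(D_Q)/f_Q(D_P).
f_P(D_Q)/f_Q(D_P) = 123494729245690 + 86893991268940*t.
Raise to 17: e(P,Q) = 8411454328523 + 150260104380726*t in mu_{67}.

8411454328523 + 150260104380726*t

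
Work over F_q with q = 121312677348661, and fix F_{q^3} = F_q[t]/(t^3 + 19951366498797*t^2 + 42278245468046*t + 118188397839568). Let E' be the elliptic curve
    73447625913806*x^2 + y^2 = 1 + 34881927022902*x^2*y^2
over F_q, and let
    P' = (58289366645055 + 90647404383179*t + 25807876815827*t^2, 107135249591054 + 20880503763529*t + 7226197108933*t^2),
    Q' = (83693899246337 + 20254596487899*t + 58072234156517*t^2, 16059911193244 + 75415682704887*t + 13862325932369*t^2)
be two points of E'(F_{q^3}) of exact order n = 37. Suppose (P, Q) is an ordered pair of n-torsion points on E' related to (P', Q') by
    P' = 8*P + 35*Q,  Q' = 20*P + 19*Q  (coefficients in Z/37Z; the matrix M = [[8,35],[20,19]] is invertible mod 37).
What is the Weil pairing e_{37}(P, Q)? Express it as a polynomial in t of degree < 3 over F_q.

Since e_{37}(P,P)=e_{37}(Q,Q)=1 and e_{37}(Q,P)=e_{37}(P,Q)^{-1}, expanding e_{37}(8*P + 35*Q,20*P + 19*Q) leaves e(P,Q)^det(M).
Hence e(P,Q) = e(P',Q')^{16} where 16 = 7^{-1} mod 37.
Edwards a_E,d_E -> Montgomery A=36052669164818,B=84959793313322 -> Weierstrass 107460088334865,68953849280274 via alpha=98930043721892,beta=9641424722726.
Build f_{37,P'} and f_{37,Q'} via the 6-bit ladder of 37=100101_2; evaluate at shifted divisors; quotient in F_{121312677348661^3}.
Result: e(P',Q') = 106398415027557 + 96224420883530*t + 109704894768449*t^2.
Hence e(P,Q) = 17773195835191 + 28773722407778*t + 48808174013843*t^2 in F_{121312677348661^3}^*.

17773195835191 + 28773722407778*t + 48808174013843*t^2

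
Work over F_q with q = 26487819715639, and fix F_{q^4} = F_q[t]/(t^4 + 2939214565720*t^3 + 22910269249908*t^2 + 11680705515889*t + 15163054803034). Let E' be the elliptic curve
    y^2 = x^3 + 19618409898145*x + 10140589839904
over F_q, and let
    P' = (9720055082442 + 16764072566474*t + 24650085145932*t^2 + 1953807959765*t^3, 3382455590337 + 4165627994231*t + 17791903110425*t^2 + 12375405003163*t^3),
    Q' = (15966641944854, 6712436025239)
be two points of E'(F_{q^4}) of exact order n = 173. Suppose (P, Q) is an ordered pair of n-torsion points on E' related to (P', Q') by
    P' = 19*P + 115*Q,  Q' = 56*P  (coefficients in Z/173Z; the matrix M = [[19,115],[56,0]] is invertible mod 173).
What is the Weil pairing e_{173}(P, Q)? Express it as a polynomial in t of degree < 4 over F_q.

The 173-Weil pairing on E[173] over F_{26487819715639} is alternating-bilinear: e_{173}(P',Q') = e_{173}(P,Q)^det(M).
Hence e(P,Q) = e(P',Q')^{102} where 102 = 134^{-1} mod 173.
8-bit Miller (10101101) on E'/F_{26487819715639} with a'=19618409898145, b'=10140589839904: accumulate tangent/chord ratios at Q'+S and P'+S'.
e_{173}(P',Q') = 10462543017435 + 104422550730*t + 5740243697936*t^2 + 25659969976343*t^3.
Thus e_{173}(P,Q) = 17702547283725 + 2568114907235*t + 8553327388324*t^2 + 16531422651637*t^3.

17702547283725 + 2568114907235*t + 8553327388324*t^2 + 16531422651637*t^3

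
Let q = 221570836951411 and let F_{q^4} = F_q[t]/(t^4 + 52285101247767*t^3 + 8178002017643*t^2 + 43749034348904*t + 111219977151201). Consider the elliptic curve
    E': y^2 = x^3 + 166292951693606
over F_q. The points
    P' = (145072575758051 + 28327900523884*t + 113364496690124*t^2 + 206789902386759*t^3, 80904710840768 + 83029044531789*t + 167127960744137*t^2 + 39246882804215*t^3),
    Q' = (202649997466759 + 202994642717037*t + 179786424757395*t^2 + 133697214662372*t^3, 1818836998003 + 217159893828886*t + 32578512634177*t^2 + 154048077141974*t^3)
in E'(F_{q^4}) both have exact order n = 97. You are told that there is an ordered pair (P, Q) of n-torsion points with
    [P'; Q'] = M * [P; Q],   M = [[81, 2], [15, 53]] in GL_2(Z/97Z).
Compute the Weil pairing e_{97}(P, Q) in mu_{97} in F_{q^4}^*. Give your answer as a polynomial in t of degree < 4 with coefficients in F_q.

31710166961179 + 60124711666321*t + 206169895931525*t^2 + 192626308813698*t^3

Alternating bilinearity on E[97] (values in mu_{97} in F_{221570836951411^4}) gives e(P',Q') = e(P,Q)^det(M).
det M = 81*53 - 2*15 = 4263 = 92 (mod 97); 92^{-1} = 58 (mod 97).
Run Miller on y^2=x^3+166292951693606 over F_{221570836951411}: ladder 1100001 (7 bits); e = f_P(D_Q)/f_Q(D_P).
f_P(D_Q)/f_Q(D_P) = 205526725316504 + 68925159197559*t + 104171573047886*t^2 + 141454661090637*t^3.
Hence e(P,Q) = 31710166961179 + 60124711666321*t + 206169895931525*t^2 + 192626308813698*t^3 in F_{221570836951411^4}^*.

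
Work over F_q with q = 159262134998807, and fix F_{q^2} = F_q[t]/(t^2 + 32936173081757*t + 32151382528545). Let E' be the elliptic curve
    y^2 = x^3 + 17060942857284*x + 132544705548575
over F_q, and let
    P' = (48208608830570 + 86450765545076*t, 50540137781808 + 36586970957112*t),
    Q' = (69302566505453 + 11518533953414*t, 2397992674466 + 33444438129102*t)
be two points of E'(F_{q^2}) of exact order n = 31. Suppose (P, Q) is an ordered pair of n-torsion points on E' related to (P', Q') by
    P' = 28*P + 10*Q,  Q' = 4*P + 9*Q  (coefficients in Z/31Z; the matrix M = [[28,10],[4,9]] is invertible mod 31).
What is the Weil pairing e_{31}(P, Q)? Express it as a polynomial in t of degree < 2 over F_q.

49115346124238 + 127853716099690*t

Alternating bilinearity on E[31] (values in mu_{31} in F_{159262134998807^2}) gives e(P',Q') = e(P,Q)^det(M).
28*9 - 10*4 = 212; reduced mod 31: det = 26, inverse 6.
Miller loop for e_{31} over F_{159262134998807^2}: bits of 31 = 11111; 4 double steps + 4 add steps, l/v at each.
So e_{31}(P',Q') = 14897102719282 + 137334077151002*t.
Thus e_{31}(P,Q) = 49115346124238 + 127853716099690*t.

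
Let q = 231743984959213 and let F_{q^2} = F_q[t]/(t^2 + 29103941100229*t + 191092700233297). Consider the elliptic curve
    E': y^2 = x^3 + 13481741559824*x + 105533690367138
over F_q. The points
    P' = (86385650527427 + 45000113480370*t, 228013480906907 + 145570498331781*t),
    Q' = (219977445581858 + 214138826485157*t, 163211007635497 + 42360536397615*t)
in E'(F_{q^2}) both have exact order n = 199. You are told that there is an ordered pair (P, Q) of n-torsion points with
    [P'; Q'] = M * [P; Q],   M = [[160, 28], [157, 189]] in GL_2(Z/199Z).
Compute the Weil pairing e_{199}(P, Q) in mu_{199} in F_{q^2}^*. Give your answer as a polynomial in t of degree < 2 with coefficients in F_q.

Alternating bilinearity on E[199] (values in mu_{199} in F_{231743984959213^2}) gives e(P',Q') = e(P,Q)^det(M).
Inverting 173 mod 199: 176. Thus e_{199}(P,Q) = e(P',Q')^{176}.
Double-and-add over 11000111: 8-1 doublings, 5-1 additions; each step l_{T,T}/v_{2T} or l_{T,P'}/v at Q'+S for random S.
e_{199}(P',Q') = 210762564621991 + 89582852551209*t.
(210762564621991 + 89582852551209*t)^{176} mod (231743984959213,f) = 83236354627832 + 107695446021128*t.

83236354627832 + 107695446021128*t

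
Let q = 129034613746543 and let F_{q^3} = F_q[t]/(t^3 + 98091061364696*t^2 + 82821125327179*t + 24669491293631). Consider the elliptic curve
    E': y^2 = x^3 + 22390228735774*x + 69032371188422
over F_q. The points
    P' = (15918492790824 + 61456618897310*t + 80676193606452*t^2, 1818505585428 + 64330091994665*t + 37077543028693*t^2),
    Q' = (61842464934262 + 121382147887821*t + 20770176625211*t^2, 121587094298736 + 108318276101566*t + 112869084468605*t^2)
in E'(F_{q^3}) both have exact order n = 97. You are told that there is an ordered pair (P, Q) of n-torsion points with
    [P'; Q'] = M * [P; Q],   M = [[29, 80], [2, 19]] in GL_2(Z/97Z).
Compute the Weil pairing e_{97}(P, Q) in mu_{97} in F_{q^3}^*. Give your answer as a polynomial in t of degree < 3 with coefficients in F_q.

Alternating bilinearity on E[97] (values in mu_{97} in F_{129034613746543^3}) gives e(P',Q') = e(P,Q)^det(M).
29*19 - 80*2 = 391; reduced mod 97: det = 3, inverse 65.
Miller loop for e_{97} over F_{129034613746543^3}: bits of 97 = 1100001; 6 double steps + 2 add steps, l/v at each.
e_{97}(P',Q') = 121930058830695 + 31974270561108*t + 109244860785631*t^2.
e_{97}(P,Q) = (121930058830695 + 31974270561108*t + 109244860785631*t^2)^{65} = 102077352814228 + 17124242934369*t + 35937518393130*t^2.

102077352814228 + 17124242934369*t + 35937518393130*t^2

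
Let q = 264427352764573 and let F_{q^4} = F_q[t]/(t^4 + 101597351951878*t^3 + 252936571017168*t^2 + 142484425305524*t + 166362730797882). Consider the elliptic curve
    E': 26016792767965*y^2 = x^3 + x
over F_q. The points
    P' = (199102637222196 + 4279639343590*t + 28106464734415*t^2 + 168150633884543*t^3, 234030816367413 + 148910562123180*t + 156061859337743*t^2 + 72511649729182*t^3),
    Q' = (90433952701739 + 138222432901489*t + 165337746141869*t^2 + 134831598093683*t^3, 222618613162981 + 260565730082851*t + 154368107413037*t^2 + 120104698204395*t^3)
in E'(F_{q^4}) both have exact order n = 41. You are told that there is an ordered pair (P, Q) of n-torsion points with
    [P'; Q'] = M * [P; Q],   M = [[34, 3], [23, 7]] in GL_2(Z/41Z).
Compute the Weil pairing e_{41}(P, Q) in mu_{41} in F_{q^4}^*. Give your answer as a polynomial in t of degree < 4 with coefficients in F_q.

101641208682520 + 5596430555284*t + 8100960334824*t^2 + 10087323882677*t^3

e_{41}(aP+bQ,cP+dQ) = e_{41}(P,Q)^(ad-bc); with (a,b,c,d)=(34,3,23,7) this gives the det-41 law.
Inverting 5 mod 41: 33. Thus e_{41}(P,Q) = e(P',Q')^{33}.
Set x_W=54846886663866*u, y_W=54846886663866*v; then E': y_W^2=x_W^3+109332257612219*x_W.
Run Miller on y^2=x^3+109332257612219*x over F_{264427352764573}: ladder 101001 (6 bits); e = f_P(D_Q)/f_Q(D_P).
The quotient is 233744450973831 + 203368086680697*t + 257918970056061*t^2 + 129269854196406*t^3.
e_{41}(P,Q) = (233744450973831 + 203368086680697*t + 257918970056061*t^2 + 129269854196406*t^3)^{33} = 101641208682520 + 5596430555284*t + 8100960334824*t^2 + 10087323882677*t^3.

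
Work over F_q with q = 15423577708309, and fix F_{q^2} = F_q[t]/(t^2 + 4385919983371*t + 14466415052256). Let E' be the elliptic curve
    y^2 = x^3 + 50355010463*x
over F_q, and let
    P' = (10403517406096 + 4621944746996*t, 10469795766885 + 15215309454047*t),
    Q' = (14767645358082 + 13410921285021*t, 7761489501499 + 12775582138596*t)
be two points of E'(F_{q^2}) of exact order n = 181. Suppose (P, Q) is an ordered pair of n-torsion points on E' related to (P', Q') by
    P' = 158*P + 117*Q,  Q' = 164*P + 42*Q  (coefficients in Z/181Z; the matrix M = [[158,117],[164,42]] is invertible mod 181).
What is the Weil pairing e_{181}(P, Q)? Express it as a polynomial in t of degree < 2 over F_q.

Since e_{181}(P,P)=e_{181}(Q,Q)=1 and e_{181}(Q,P)=e_{181}(P,Q)^{-1}, expanding e_{181}(158*P + 117*Q,164*P + 42*Q) leaves e(P,Q)^det(M).
det(M) mod 181 = 118; its inverse in (Z/181)^* is 158 (check: 118*158 mod 181 = 1).
Miller loop for e_{181} over F_{15423577708309^2}: bits of 181 = 10110101; 7 double steps + 4 add steps, l/v at each.
The quotient is 10229930020399 + 11331582294095*t.
Hence e(P,Q) = 4355977227325 + 4086840799472*t in F_{15423577708309^2}^*.

4355977227325 + 4086840799472*t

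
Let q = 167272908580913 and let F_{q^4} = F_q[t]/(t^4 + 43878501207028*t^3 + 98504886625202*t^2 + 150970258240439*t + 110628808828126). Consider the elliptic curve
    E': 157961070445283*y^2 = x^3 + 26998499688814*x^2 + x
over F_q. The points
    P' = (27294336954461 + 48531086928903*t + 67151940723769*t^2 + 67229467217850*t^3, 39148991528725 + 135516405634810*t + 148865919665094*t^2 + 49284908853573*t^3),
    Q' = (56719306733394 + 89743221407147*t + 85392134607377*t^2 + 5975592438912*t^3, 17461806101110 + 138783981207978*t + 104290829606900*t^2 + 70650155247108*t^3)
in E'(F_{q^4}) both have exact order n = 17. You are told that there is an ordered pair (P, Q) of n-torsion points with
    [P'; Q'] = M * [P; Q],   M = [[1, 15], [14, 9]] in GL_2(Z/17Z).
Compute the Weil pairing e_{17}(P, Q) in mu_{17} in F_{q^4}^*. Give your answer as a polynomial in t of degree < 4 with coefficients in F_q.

The 17-Weil pairing on E[17] over F_{167272908580913} is alternating-bilinear: e_{17}(P',Q') = e_{17}(P,Q)^det(M).
1*9 - 15*14 = -201; reduced mod 17: det = 3, inverse 6.
Set x_W=17429362796793*u+39246957687332, y_W=17429362796793*v; then E': y_W^2=x_W^3+16866742743145*x_W+33847453125925.
Run Miller on y^2=x^3+16866742743145*x+33847453125925 over F_{167272908580913}: ladder 10001 (5 bits); e = f_P(D_Q)/f_Q(D_P).
e_{17}(P',Q') = 143718707370407 + 74226960675237*t + 113131616506284*t^2 + 161727681392716*t^3.
Hence e(P,Q) = 2700473350768 + 114898309268568*t + 148465485055784*t^2 + 159329072832267*t^3 in F_{167272908580913^4}^*.

2700473350768 + 114898309268568*t + 148465485055784*t^2 + 159329072832267*t^3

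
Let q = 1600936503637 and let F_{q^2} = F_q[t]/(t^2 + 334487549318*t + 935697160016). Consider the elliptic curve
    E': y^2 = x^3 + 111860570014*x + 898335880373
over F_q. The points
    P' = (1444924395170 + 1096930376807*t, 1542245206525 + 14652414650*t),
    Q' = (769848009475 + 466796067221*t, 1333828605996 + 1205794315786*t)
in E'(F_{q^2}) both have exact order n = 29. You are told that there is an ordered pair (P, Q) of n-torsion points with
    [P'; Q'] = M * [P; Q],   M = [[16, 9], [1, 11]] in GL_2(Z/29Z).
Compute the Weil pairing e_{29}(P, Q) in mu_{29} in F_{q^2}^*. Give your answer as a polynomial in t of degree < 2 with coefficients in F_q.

Alternating bilinearity on E[29] (values in mu_{29} in F_{1600936503637^2}) gives e(P',Q') = e(P,Q)^det(M).
det M = 16*11 - 9*1 = 167 = 22 (mod 29); 22^{-1} = 4 (mod 29).
Run Miller on y^2=x^3+111860570014*x+898335880373 over F_{1600936503637}: ladder 11101 (5 bits); e = f_P(D_Q)/f_Q(D_P).
e_{29}(P',Q') = 1399648880796 + 1132614267833*t.
e_{29}(P,Q) = (1399648880796 + 1132614267833*t)^{4} = 288508688517 + 1118948301064*t.

288508688517 + 1118948301064*t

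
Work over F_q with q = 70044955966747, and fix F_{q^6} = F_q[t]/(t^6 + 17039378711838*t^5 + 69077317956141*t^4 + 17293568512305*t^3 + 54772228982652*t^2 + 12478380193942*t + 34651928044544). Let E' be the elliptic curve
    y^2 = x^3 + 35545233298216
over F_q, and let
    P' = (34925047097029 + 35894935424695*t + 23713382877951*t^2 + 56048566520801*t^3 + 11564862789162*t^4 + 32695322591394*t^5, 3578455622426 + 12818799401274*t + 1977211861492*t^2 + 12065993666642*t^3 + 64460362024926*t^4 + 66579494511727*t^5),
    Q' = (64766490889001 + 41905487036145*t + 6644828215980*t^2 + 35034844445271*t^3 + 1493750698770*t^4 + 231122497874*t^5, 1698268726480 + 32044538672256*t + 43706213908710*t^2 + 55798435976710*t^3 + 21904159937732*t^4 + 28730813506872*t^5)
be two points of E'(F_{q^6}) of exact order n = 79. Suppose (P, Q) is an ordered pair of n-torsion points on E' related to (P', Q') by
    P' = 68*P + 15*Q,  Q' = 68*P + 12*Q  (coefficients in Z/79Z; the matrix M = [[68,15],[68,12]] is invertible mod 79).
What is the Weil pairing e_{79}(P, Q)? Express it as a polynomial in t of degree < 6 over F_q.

Under M = [[68,15],[68,12]] in GL_2(Z/79), e_{79}(P',Q') = e_{79}(P,Q)^(68*12-15*68 mod 79).
68*12 - 15*68 = -204; reduced mod 79: det = 33, inverse 12.
Run Miller on y^2=x^3+35545233298216 over F_{70044955966747}: ladder 1001111 (7 bits); e = f_P(D_Q)/f_Q(D_P).
The quotient is 52378707610033 + 55877487641587*t + 58737053807408*t^2 + 60711131998645*t^3 + 62760493326235*t^4 + 17567655147669*t^5.
e_{79}(P,Q) = (52378707610033 + 55877487641587*t + 58737053807408*t^2 + 60711131998645*t^3 + 62760493326235*t^4 + 17567655147669*t^5)^{12} = 56271368825351 + 6143255580746*t + 59537166840412*t^2 + 30408101683967*t^3 + 62040638591075*t^4 + 41108761369796*t^5.

56271368825351 + 6143255580746*t + 59537166840412*t^2 + 30408101683967*t^3 + 62040638591075*t^4 + 41108761369796*t^5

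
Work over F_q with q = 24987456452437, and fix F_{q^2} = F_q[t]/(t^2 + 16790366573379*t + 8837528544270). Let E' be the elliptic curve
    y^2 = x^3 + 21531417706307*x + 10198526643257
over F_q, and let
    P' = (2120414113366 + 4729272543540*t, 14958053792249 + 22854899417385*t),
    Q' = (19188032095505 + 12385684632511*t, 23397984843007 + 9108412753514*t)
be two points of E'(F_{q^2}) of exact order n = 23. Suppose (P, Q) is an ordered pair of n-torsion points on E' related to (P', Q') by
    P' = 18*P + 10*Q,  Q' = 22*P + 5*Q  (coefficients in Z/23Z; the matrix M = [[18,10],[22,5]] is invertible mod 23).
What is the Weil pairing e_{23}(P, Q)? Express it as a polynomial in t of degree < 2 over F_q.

Alternating bilinearity on E[23] (values in mu_{23} in F_{24987456452437^2}) gives e(P',Q') = e(P,Q)^det(M).
So e_{23}(P,Q) = e_{23}(P',Q')^{3}, since 8*3 = 1 mod 23.
Double-and-add over 10111: 5-1 doublings, 4-1 additions; each step l_{T,T}/v_{2T} or l_{T,P'}/v at Q'+S for random S.
Result: e(P',Q') = 4797108123195 + 16334519477998*t.
Raise to 3: e(P,Q) = 14411975867308 + 21621134351289*t in mu_{23}.

14411975867308 + 21621134351289*t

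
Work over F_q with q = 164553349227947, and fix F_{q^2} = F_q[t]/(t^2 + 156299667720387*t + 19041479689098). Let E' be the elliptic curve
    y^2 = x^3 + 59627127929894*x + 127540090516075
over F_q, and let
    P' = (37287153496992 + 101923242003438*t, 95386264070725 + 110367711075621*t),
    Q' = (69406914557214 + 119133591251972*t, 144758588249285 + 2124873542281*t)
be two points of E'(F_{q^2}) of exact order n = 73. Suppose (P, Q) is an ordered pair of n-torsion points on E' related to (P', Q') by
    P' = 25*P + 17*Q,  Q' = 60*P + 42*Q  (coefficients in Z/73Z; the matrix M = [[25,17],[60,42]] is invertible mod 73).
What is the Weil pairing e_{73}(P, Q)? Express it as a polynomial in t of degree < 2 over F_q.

156996859068613 + 39610820753639*t

e_{73}(aP+bQ,cP+dQ) = e_{73}(P,Q)^(ad-bc); with (a,b,c,d)=(25,17,60,42) this gives the det-73 law.
25*42 - 17*60 = 30; reduced mod 73: det = 30, inverse 56.
n = 73 = (1001001)_2 (7 bits, wt 3); accumulate f_{73,P'}(Q'+S)/f_{73,P'}(S) along the 6-step ladder.
Miller gives e_{73}(P',Q') = 58350833567942 + 42662254234035*t in F_{164553349227947^2}.
Hence e(P,Q) = 156996859068613 + 39610820753639*t in F_{164553349227947^2}^*.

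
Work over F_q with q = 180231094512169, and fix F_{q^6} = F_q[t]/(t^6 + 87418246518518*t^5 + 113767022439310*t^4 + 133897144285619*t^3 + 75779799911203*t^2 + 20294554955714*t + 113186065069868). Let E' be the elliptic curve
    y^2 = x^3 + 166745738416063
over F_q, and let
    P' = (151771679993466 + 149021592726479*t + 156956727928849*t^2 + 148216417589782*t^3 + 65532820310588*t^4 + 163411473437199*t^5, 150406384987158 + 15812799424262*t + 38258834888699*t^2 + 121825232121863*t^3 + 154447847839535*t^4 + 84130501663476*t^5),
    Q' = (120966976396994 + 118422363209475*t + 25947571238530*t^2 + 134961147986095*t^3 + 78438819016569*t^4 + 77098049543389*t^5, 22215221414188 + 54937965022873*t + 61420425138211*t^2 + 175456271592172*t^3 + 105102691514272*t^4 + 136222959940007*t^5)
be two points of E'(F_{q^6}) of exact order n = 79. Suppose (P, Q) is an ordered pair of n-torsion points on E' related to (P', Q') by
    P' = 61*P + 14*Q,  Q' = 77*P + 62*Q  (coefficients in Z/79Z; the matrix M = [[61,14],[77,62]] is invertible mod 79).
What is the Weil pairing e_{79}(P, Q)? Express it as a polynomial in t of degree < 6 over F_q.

The 79-Weil pairing on E[79] over F_{180231094512169} is alternating-bilinear: e_{79}(P',Q') = e_{79}(P,Q)^det(M).
61*62 - 14*77 = 2704; reduced mod 79: det = 18, inverse 22.
Double-and-add over 1001111: 7-1 doublings, 5-1 additions; each step l_{T,T}/v_{2T} or l_{T,P'}/v at Q'+S for random S.
The quotient is 173266721843588 + 16608918726041*t + 113520263227186*t^2 + 156717238265773*t^3 + 178948491109186*t^4 + 149759623266183*t^5.
Finally e_{79}(P,Q) = 22476717535882 + 92395865955206*t + 33457386983743*t^2 + 96209981703778*t^3 + 27373414143211*t^4 + 155214741414173*t^5.

22476717535882 + 92395865955206*t + 33457386983743*t^2 + 96209981703778*t^3 + 27373414143211*t^4 + 155214741414173*t^5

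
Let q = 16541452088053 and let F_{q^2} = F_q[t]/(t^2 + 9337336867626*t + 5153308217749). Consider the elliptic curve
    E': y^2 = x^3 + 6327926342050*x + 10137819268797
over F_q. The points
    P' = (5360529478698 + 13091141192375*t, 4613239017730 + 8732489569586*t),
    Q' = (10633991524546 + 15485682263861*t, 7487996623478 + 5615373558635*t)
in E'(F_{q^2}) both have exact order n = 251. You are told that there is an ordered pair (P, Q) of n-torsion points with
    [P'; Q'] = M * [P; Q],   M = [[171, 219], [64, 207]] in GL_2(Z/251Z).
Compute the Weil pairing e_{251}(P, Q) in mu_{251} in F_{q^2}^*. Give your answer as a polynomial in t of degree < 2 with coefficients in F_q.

Since e_{251}(P,P)=e_{251}(Q,Q)=1 and e_{251}(Q,P)=e_{251}(P,Q)^{-1}, expanding e_{251}(171*P + 219*Q,64*P + 207*Q) leaves e(P,Q)^det(M).
Inverting 46 mod 251: 191. Thus e_{251}(P,Q) = e(P',Q')^{191}.
Double-and-add over 11111011: 8-1 doublings, 7-1 additions; each step l_{T,T}/v_{2T} or l_{T,P'}/v at Q'+S for random S.
f_P(D_Q)/f_Q(D_P) = 14825219512607 + 6514619704176*t.
Thus e_{251}(P,Q) = 10796109051161 + 8637136192987*t.

10796109051161 + 8637136192987*t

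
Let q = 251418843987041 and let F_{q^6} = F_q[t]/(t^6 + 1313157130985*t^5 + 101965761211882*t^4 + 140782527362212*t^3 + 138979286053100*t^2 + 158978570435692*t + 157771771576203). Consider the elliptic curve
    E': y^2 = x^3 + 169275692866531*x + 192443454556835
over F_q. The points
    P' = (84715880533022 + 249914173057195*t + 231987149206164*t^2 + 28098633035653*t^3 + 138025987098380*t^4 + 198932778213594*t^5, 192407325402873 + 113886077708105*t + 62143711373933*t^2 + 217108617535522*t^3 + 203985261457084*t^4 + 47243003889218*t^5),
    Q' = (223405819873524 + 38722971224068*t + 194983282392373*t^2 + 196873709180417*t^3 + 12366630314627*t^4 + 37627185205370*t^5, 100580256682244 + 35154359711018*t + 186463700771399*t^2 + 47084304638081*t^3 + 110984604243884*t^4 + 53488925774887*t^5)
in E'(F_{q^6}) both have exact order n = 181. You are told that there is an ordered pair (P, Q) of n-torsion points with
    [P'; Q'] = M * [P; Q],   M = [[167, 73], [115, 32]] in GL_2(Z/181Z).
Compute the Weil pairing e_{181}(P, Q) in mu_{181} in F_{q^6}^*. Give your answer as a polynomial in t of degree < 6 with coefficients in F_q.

e_{181} is bilinear + alternating on E[181], so e_{181}(167*P + 73*Q, 115*P + 32*Q) = e_{181}(P,Q)^(167*32-73*115).
det(M) mod 181 = 26; its inverse in (Z/181)^* is 7 (check: 26*7 mod 181 = 1).
n = 181 = (10110101)_2 (8 bits, wt 5); accumulate f_{181,P'}(Q'+S)/f_{181,P'}(S) along the 7-step ladder.
The quotient is 124014976566856 + 65258896759768*t + 245090713784122*t^2 + 157167332729646*t^3 + 34742040184952*t^4 + 43297237508118*t^5.
Thus e_{181}(P,Q) = 220203197407332 + 57977437896202*t + 209181474277967*t^2 + 41696278571206*t^3 + 27210575439695*t^4 + 216737349993363*t^5.

220203197407332 + 57977437896202*t + 209181474277967*t^2 + 41696278571206*t^3 + 27210575439695*t^4 + 216737349993363*t^5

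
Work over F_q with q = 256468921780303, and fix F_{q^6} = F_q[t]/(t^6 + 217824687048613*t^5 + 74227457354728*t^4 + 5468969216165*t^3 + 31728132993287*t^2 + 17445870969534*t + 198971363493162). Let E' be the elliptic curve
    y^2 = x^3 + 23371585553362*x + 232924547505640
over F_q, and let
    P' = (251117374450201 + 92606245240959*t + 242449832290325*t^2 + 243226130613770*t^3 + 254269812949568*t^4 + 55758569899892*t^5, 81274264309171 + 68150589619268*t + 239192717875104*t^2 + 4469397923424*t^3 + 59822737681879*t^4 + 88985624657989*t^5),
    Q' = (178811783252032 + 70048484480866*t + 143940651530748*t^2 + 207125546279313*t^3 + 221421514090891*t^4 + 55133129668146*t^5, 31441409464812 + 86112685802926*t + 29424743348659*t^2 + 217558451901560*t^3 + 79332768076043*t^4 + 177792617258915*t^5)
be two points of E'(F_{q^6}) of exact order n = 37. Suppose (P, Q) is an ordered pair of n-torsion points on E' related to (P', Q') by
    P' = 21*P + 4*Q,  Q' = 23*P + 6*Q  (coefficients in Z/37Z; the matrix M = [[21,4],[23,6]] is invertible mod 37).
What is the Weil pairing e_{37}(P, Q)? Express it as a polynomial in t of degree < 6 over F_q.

Since e_{37}(P,P)=e_{37}(Q,Q)=1 and e_{37}(Q,P)=e_{37}(P,Q)^{-1}, expanding e_{37}(21*P + 4*Q,23*P + 6*Q) leaves e(P,Q)^det(M).
Hence e(P,Q) = e(P',Q')^{12} where 12 = 34^{-1} mod 37.
n = 37 = (100101)_2 (6 bits, wt 3); accumulate f_{37,P'}(Q'+S)/f_{37,P'}(S) along the 5-step ladder.
Miller gives e_{37}(P',Q') = 111540538042446 + 11962505398299*t + 44758873155489*t^2 + 20399461602427*t^3 + 179893252297573*t^4 + 154206339716641*t^5 in F_{256468921780303^6}.
(111540538042446 + 11962505398299*t + 44758873155489*t^2 + 20399461602427*t^3 + 179893252297573*t^4 + 154206339716641*t^5)^{12} mod (256468921780303,f) = 64238655894807 + 144696902071550*t + 148309581930762*t^2 + 38999653901612*t^3 + 93904183223239*t^4 + 239269970850847*t^5.

64238655894807 + 144696902071550*t + 148309581930762*t^2 + 38999653901612*t^3 + 93904183223239*t^4 + 239269970850847*t^5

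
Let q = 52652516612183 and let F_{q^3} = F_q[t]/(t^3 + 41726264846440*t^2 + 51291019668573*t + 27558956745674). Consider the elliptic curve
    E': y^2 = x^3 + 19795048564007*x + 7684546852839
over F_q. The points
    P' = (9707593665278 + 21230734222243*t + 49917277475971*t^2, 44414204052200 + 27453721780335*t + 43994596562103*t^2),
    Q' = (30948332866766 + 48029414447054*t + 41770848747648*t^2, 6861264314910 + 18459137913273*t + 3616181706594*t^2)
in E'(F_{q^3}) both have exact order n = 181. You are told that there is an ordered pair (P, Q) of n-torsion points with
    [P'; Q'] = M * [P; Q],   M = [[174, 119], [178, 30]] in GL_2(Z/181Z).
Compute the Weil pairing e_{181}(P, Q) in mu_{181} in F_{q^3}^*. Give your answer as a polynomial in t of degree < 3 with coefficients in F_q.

e_{181}(aP+bQ,cP+dQ) = e_{181}(P,Q)^(ad-bc); with (a,b,c,d)=(174,119,178,30) this gives the det-181 law.
So e_{181}(P,Q) = e_{181}(P',Q')^{165}, since 147*165 = 1 mod 181.
Miller loop for e_{181} over F_{52652516612183^3}: bits of 181 = 10110101; 7 double steps + 4 add steps, l/v at each.
Result: e(P',Q') = 17504473783886 + 16460063891122*t + 37450149557250*t^2.
Thus e_{181}(P,Q) = 3669002249626 + 33373071602916*t + 26637558238058*t^2.

3669002249626 + 33373071602916*t + 26637558238058*t^2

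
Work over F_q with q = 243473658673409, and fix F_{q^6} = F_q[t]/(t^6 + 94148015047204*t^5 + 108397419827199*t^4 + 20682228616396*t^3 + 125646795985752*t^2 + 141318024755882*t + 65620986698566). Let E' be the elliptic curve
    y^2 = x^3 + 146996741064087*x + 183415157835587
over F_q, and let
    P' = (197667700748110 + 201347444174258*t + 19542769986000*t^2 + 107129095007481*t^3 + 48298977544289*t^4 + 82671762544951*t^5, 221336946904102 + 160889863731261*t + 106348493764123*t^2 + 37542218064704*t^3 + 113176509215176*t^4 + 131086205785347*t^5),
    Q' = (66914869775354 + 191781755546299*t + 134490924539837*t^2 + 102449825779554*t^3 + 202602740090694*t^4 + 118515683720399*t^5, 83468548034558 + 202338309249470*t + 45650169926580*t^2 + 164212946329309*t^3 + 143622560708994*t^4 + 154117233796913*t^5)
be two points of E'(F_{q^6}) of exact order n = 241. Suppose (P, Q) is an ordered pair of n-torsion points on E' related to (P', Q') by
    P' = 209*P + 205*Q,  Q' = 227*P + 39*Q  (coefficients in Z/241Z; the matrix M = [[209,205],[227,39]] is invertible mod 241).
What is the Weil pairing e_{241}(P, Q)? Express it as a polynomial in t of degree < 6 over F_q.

79423597723713 + 39878853208459*t + 80544336441829*t^2 + 712875338909*t^3 + 143502854762406*t^4 + 158184850448016*t^5

e_{241}(aP+bQ,cP+dQ) = e_{241}(P,Q)^(ad-bc); with (a,b,c,d)=(209,205,227,39) this gives the det-241 law.
So e_{241}(P,Q) = e_{241}(P',Q')^{152}, since 176*152 = 1 mod 241.
8-bit Miller (11110001) on E'/F_{243473658673409} with a'=146996741064087, b'=183415157835587: accumulate tangent/chord ratios at Q'+S and P'+S'.
Result: e(P',Q') = 44423984402935 + 129604131108872*t + 170407576372005*t^2 + 5304188040700*t^3 + 39155627815223*t^4 + 124827281875353*t^5.
Finally e_{241}(P,Q) = 79423597723713 + 39878853208459*t + 80544336441829*t^2 + 712875338909*t^3 + 143502854762406*t^4 + 158184850448016*t^5.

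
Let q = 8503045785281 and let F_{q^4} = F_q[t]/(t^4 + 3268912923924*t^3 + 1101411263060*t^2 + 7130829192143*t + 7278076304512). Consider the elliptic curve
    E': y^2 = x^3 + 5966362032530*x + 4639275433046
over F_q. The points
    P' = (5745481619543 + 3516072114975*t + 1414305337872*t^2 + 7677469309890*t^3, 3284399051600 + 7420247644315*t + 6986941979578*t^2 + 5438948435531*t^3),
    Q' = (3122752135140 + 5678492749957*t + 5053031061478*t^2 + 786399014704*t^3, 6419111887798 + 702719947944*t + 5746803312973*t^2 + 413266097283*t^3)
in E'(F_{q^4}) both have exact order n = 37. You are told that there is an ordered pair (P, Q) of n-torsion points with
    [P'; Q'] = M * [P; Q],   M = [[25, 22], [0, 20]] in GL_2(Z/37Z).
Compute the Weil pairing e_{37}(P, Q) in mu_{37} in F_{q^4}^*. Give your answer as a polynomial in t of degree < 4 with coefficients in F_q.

Under M = [[25,22],[0,20]] in GL_2(Z/37), e_{37}(P',Q') = e_{37}(P,Q)^(25*20-22*0 mod 37).
So e_{37}(P,Q) = e_{37}(P',Q')^{2}, since 19*2 = 1 mod 37.
Miller loop for e_{37} over F_{8503045785281^4}: bits of 37 = 100101; 5 double steps + 2 add steps, l/v at each.
f_P(D_Q)/f_Q(D_P) = 1264107300176 + 5419813803964*t + 1800805411088*t^2 + 5477525147839*t^3.
e_{37}(P,Q) = (1264107300176 + 5419813803964*t + 1800805411088*t^2 + 5477525147839*t^3)^{2} = 1594058352723 + 4702226853297*t + 2790187275365*t^2 + 6169228292513*t^3.

1594058352723 + 4702226853297*t + 2790187275365*t^2 + 6169228292513*t^3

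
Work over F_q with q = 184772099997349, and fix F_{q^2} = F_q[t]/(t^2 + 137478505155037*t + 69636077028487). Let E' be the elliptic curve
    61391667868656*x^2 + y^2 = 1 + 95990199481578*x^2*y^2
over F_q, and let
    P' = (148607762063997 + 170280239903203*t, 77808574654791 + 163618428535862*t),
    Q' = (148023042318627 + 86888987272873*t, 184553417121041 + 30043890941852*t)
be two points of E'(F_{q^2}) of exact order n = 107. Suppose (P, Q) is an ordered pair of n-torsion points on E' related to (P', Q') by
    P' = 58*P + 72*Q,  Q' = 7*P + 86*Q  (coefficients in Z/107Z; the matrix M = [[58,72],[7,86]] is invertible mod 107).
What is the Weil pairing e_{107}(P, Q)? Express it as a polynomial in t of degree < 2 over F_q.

158929609147220 + 135881200610720*t

e_{107}(aP+bQ,cP+dQ) = e_{107}(P,Q)^(ad-bc); with (a,b,c,d)=(58,72,7,86) this gives the det-107 law.
Hence e(P,Q) = e(P',Q')^{32} where 32 = 97^{-1} mod 107.
Edwards->Montgomery: u=(1+y)/(1-y), v=u/x -> 149081202296504v^2=u^3+48555086481990u^2+u; then x_W=83736417095444u+26230311225039: y^2=x^3+148654662478091*x+92684955157553.
Miller loop for e_{107} over F_{184772099997349^2}: bits of 107 = 1101011; 6 double steps + 4 add steps, l/v at each.
Miller gives e_{107}(P',Q') = 136789125891457 + 89202783873053*t in F_{184772099997349^2}.
e_{107}(P,Q) = (136789125891457 + 89202783873053*t)^{32} = 158929609147220 + 135881200610720*t.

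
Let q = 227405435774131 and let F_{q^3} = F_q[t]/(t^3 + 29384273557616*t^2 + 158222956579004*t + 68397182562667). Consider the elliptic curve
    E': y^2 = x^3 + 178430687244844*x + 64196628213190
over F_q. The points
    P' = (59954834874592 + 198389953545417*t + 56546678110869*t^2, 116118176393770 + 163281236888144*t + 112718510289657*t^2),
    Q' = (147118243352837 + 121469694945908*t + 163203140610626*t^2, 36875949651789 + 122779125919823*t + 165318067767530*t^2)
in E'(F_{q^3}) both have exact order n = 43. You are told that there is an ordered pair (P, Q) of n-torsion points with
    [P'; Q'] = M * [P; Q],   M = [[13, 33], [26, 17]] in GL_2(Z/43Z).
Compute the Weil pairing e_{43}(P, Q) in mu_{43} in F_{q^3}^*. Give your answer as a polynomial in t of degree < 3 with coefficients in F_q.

Alternating bilinearity on E[43] (values in mu_{43} in F_{227405435774131^3}) gives e(P',Q') = e(P,Q)^det(M).
Inverting 8 mod 43: 27. Thus e_{43}(P,Q) = e(P',Q')^{27}.
Double-and-add over 101011: 6-1 doublings, 4-1 additions; each step l_{T,T}/v_{2T} or l_{T,P'}/v at Q'+S for random S.
Result: e(P',Q') = 134236573772828 + 224691948342641*t + 1776924393150*t^2.
Raise to 27: e(P,Q) = 2553211060514 + 107834698351424*t + 148417518251748*t^2 in mu_{43}.

2553211060514 + 107834698351424*t + 148417518251748*t^2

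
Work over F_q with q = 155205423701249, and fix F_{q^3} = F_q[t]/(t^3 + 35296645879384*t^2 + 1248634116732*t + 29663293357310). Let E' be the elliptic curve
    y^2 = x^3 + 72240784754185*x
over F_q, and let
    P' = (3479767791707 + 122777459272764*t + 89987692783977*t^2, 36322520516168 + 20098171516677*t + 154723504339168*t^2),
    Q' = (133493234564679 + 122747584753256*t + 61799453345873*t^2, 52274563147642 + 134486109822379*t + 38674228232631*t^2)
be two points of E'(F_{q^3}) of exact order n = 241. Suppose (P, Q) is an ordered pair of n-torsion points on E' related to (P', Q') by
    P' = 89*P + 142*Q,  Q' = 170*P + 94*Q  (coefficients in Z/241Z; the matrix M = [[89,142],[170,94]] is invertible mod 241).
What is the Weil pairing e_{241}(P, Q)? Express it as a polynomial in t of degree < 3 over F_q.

e_{241}(aP+bQ,cP+dQ) = e_{241}(P,Q)^(ad-bc); with (a,b,c,d)=(89,142,170,94) this gives the det-241 law.
89*94 - 142*170 = -15774; reduced mod 241: det = 132, inverse 42.
Miller loop for e_{241} over F_{155205423701249^3}: bits of 241 = 11110001; 7 double steps + 4 add steps, l/v at each.
So e_{241}(P',Q') = 58713458779970 + 52232172824464*t + 130377855156445*t^2.
Hence e(P,Q) = 102778012231285 + 127628278734446*t + 118849200918272*t^2 in F_{155205423701249^3}^*.

102778012231285 + 127628278734446*t + 118849200918272*t^2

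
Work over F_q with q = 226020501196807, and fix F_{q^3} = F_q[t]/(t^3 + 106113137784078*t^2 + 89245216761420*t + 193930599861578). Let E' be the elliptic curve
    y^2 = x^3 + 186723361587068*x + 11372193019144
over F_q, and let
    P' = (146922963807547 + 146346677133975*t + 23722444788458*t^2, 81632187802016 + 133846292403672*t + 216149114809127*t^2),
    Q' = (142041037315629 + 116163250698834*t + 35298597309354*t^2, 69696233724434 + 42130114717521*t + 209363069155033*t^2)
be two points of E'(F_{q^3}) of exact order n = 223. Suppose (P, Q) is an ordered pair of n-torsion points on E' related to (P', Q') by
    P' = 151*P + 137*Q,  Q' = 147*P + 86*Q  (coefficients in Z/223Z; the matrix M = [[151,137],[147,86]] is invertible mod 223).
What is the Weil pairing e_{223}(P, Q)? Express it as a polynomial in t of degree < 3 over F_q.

e_{223} is bilinear + alternating on E[223], so e_{223}(151*P + 137*Q, 147*P + 86*Q) = e_{223}(P,Q)^(151*86-137*147).
Inverting 206 mod 223: 118. Thus e_{223}(P,Q) = e(P',Q')^{118}.
Build f_{223,P'} and f_{223,Q'} via the 8-bit ladder of 223=11011111_2; evaluate at shifted divisors; quotient in F_{226020501196807^3}.
e_{223}(P',Q') = 144937651367646 + 198955050704792*t + 176626061395737*t^2.
Finally e_{223}(P,Q) = 189859109154674 + 75191501297523*t + 167327381137715*t^2.

189859109154674 + 75191501297523*t + 167327381137715*t^2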